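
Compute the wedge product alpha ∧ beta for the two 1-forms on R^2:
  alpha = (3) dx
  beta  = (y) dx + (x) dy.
alpha ∧ beta = (3*x) dx ∧ dy

Distribute the wedge, using dx_i ∧ dx_j = -dx_j ∧ dx_i and dx_i ∧ dx_i = 0. For each pair (i, j) with i < j, the coefficient of dx_i ∧ dx_j in alpha ∧ beta is (alpha_i * beta_j - alpha_j * beta_i). Collecting: alpha ∧ beta = (3*x) dx ∧ dy.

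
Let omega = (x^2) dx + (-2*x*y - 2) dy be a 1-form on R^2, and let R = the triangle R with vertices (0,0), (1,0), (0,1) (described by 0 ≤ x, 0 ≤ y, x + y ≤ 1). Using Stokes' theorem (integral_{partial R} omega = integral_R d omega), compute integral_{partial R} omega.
integral_(partial R) omega = -1/3

Stokes: integral_partial_R omega = integral_R d omega with d omega = (∂Q/∂x - ∂P/∂y) dx ∧ dy.
  ∂Q/∂x = -2*y
  ∂P/∂y = 0
  integrand = ∂Q/∂x - ∂P/∂y = -2*y.
Integrating over R: integral_0^1 integral_0^{1-x} (-2*y) dy dx = -1/3.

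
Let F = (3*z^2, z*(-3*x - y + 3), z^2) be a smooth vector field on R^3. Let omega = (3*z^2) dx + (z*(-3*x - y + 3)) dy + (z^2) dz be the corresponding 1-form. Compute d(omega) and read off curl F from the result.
d(omega) = (3*x + y - 3) dy ∧ dz + (6*z) dz ∧ dx + (-3*z) dx ∧ dy; curl F = (3*x + y - 3, 6*z, -3*z)

d omega = sum_{i<j} (∂f_j/∂x_i - ∂f_i/∂x_j) dx_i ∧ dx_j. Under the identification (dy ∧ dz, dz ∧ dx, dx ∧ dy) ↔ (e_x, e_y, e_z), the coefficients are exactly the components of curl F. Compute:
  ∂R/∂y - ∂Q/∂z = (0) - (-3*x - y + 3) = 3*x + y - 3
  ∂P/∂z - ∂R/∂x = (6*z) - (0) = 6*z
  ∂Q/∂x - ∂P/∂y = (-3*z) - (0) = -3*z.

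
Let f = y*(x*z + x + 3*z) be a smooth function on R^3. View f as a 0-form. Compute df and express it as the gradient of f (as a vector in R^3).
df = (y*(z + 1)) dx + (x*z + x + 3*z) dy + (y*(x + 3)) dz; grad f = (y*(z + 1), x*z + x + 3*z, y*(x + 3))

For a 0-form f, d f = (∂f/∂x) dx + (∂f/∂y) dy + (∂f/∂z) dz. The components of the vector representation are exactly the entries of grad f in Cartesian coordinates:
  ∂f/∂x = y*(z + 1)
  ∂f/∂y = x*z + x + 3*z
  ∂f/∂z = y*(x + 3).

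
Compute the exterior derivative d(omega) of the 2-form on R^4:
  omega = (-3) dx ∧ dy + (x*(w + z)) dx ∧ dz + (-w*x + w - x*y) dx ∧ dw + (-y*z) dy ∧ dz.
d(omega) = (x) dx ∧ dz ∧ dw + (x) dx ∧ dy ∧ dw

For a 2-form omega = sum_{i<j} g_{ij} dx_i ∧ dx_j, the exterior derivative is
  d(omega) = sum_{i<j} d(g_{ij}) ∧ dx_i ∧ dx_j = sum_{i<j, k} (∂g_{ij}/∂x_k) dx_k ∧ dx_i ∧ dx_j.
Expand each term, using dx_k ∧ dx_i ∧ dx_j = sgn(permutation) dx_{(a)} ∧ dx_{(b)} ∧ dx_{(c)} with (a < b < c) sorted:
  d(x*(w + z)) includes (∂/∂w)(x*(w + z)) dw = (x) dw, which multiplied by dx ∧ dz gives (x) dx ∧ dz ∧ dw
  d(-w*x + w - x*y) includes (∂/∂y)(-w*x + w - x*y) dy = (-x) dy, which multiplied by dx ∧ dw gives (x) dx ∧ dy ∧ dw
Collecting like 3-forms: d(omega) = (x) dx ∧ dz ∧ dw + (x) dx ∧ dy ∧ dw.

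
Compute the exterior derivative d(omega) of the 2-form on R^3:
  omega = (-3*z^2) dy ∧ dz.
d(omega) = 0

For a 2-form omega = sum_{i<j} g_{ij} dx_i ∧ dx_j, the exterior derivative is
  d(omega) = sum_{i<j} d(g_{ij}) ∧ dx_i ∧ dx_j = sum_{i<j, k} (∂g_{ij}/∂x_k) dx_k ∧ dx_i ∧ dx_j.
Expand each term, using dx_k ∧ dx_i ∧ dx_j = sgn(permutation) dx_{(a)} ∧ dx_{(b)} ∧ dx_{(c)} with (a < b < c) sorted:

Collecting like 3-forms: d(omega) = 0.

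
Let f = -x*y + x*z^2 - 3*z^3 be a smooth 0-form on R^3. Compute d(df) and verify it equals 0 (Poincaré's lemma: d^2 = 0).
d(df) = 0

Step 1: df = sum_i (∂f/∂x_i) dx_i = (-y + z^2) dx + (-x) dy + (z*(2*x - 9*z)) dz.
Step 2: Apply d again. Using the 1-form formula, the coefficient of dx ∧ dy in d(df) is ∂^2 f/∂x ∂y - ∂^2 f/∂y ∂x = (-1) - (-1) = 0 (equality of mixed partials for smooth f).
Similarly for dx ∧ dz and dy ∧ dz — all coefficients vanish. So d(df) = 0.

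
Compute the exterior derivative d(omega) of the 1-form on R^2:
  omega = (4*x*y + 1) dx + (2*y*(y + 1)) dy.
d(omega) = (-4*x) dx ∧ dy

For a 1-form omega = sum_i f_i dx_i, the exterior derivative is
  d(omega) = sum_{i < j} (∂f_j/∂x_i - ∂f_i/∂x_j) dx_i ∧ dx_j.
  coefficient of dx ∧ dy: ∂f_2/∂x - ∂f_1/∂y = ∂(2*y*(y + 1))/∂x - ∂(4*x*y + 1)/∂y = -4*x
Assembling: d(omega) = (-4*x) dx ∧ dy.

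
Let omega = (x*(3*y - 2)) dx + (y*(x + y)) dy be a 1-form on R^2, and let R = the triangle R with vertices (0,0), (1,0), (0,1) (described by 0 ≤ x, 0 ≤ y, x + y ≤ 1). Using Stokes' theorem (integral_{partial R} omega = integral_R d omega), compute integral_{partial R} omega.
integral_(partial R) omega = -1/3

Stokes: integral_partial_R omega = integral_R d omega with d omega = (∂Q/∂x - ∂P/∂y) dx ∧ dy.
  ∂Q/∂x = y
  ∂P/∂y = 3*x
  integrand = ∂Q/∂x - ∂P/∂y = -3*x + y.
Integrating over R: integral_0^1 integral_0^{1-x} (-3*x + y) dy dx = -1/3.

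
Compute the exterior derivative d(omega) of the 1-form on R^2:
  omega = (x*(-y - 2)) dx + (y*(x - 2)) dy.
d(omega) = (x + y) dx ∧ dy

For a 1-form omega = sum_i f_i dx_i, the exterior derivative is
  d(omega) = sum_{i < j} (∂f_j/∂x_i - ∂f_i/∂x_j) dx_i ∧ dx_j.
  coefficient of dx ∧ dy: ∂f_2/∂x - ∂f_1/∂y = ∂(y*(x - 2))/∂x - ∂(x*(-y - 2))/∂y = x + y
Assembling: d(omega) = (x + y) dx ∧ dy.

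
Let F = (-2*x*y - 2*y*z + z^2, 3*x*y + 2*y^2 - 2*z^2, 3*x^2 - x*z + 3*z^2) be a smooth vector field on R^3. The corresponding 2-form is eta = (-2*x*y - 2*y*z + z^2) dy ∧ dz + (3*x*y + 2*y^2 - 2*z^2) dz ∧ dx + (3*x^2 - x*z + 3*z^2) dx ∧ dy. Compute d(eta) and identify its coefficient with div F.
d(eta) = (2*x + 2*y + 6*z) dx ∧ dy ∧ dz; div F = 2*x + 2*y + 6*z

For a 2-form in R^3 of the form above, applying d gives a 3-form with coefficient ∂P/∂x + ∂Q/∂y + ∂R/∂z:
  ∂P/∂x = -2*y
  ∂Q/∂y = 3*x + 4*y
  ∂R/∂z = -x + 6*z
Sum = 2*x + 2*y + 6*z, which is exactly div F.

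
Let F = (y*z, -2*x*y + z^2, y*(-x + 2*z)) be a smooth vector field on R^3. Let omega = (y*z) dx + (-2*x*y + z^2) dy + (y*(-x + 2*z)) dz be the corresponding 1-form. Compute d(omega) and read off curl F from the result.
d(omega) = (-x) dy ∧ dz + (2*y) dz ∧ dx + (-2*y - z) dx ∧ dy; curl F = (-x, 2*y, -2*y - z)

d omega = sum_{i<j} (∂f_j/∂x_i - ∂f_i/∂x_j) dx_i ∧ dx_j. Under the identification (dy ∧ dz, dz ∧ dx, dx ∧ dy) ↔ (e_x, e_y, e_z), the coefficients are exactly the components of curl F. Compute:
  ∂R/∂y - ∂Q/∂z = (-x + 2*z) - (2*z) = -x
  ∂P/∂z - ∂R/∂x = (y) - (-y) = 2*y
  ∂Q/∂x - ∂P/∂y = (-2*y) - (z) = -2*y - z.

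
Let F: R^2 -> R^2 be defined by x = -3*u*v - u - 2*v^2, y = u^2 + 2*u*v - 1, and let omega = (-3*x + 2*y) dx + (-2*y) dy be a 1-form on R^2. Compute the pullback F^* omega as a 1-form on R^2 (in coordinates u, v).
F^* omega = (-4*u^3 - 18*u^2*v - 2*u^2 - 47*u*v^2 - 22*u*v + u - 18*v^3 - 6*v^2 + 10*v + 2) du + (-10*u^3 - 55*u^2*v - 9*u^2 - 70*u*v^2 - 12*u*v + 10*u - 24*v^3 + 8*v) dv

Using F^*(f dg) = (f ∘ F) d(g ∘ F), substitute each coordinate x_i by F_i(u, v) in f_i, and replace dx_i by d F_i = (∂F_i/∂u) du + (∂F_i/∂v) dv.
  For the x component: f_1(F) = 2*u^2 + 13*u*v + 3*u + 6*v^2 - 2; d F_1 = (-3*v - 1) du + (-3*u - 4*v) dv
  For the y component: f_2(F) = -2*u^2 - 4*u*v + 2; d F_2 = (2*u + 2*v) du + (2*u) dv
Combining and collecting du, dv coefficients:
  coeff of du: -4*u^3 - 18*u^2*v - 2*u^2 - 47*u*v^2 - 22*u*v + u - 18*v^3 - 6*v^2 + 10*v + 2
  coeff of dv: -10*u^3 - 55*u^2*v - 9*u^2 - 70*u*v^2 - 12*u*v + 10*u - 24*v^3 + 8*v
F^* omega = (-4*u^3 - 18*u^2*v - 2*u^2 - 47*u*v^2 - 22*u*v + u - 18*v^3 - 6*v^2 + 10*v + 2) du + (-10*u^3 - 55*u^2*v - 9*u^2 - 70*u*v^2 - 12*u*v + 10*u - 24*v^3 + 8*v) dv.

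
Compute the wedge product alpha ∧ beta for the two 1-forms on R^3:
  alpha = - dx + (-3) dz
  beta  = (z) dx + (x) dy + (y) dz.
alpha ∧ beta = (-x) dx ∧ dy + (-y + 3*z) dx ∧ dz + (3*x) dy ∧ dz

Distribute the wedge, using dx_i ∧ dx_j = -dx_j ∧ dx_i and dx_i ∧ dx_i = 0. For each pair (i, j) with i < j, the coefficient of dx_i ∧ dx_j in alpha ∧ beta is (alpha_i * beta_j - alpha_j * beta_i). Collecting: alpha ∧ beta = (-x) dx ∧ dy + (-y + 3*z) dx ∧ dz + (3*x) dy ∧ dz.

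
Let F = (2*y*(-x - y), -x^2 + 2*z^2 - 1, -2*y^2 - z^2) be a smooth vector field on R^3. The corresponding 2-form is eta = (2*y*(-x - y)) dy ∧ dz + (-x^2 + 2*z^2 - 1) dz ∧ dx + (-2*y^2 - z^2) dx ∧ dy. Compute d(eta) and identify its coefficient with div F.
d(eta) = (-2*y - 2*z) dx ∧ dy ∧ dz; div F = -2*y - 2*z

For a 2-form in R^3 of the form above, applying d gives a 3-form with coefficient ∂P/∂x + ∂Q/∂y + ∂R/∂z:
  ∂P/∂x = -2*y
  ∂Q/∂y = 0
  ∂R/∂z = -2*z
Sum = -2*y - 2*z, which is exactly div F.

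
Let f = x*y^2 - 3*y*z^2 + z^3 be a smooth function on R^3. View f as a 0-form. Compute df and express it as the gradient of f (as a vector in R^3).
df = (y^2) dx + (2*x*y - 3*z^2) dy + (3*z*(-2*y + z)) dz; grad f = (y^2, 2*x*y - 3*z^2, 3*z*(-2*y + z))

For a 0-form f, d f = (∂f/∂x) dx + (∂f/∂y) dy + (∂f/∂z) dz. The components of the vector representation are exactly the entries of grad f in Cartesian coordinates:
  ∂f/∂x = y^2
  ∂f/∂y = 2*x*y - 3*z^2
  ∂f/∂z = 3*z*(-2*y + z).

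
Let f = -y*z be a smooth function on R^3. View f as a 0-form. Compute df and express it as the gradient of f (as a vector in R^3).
df = (0) dx + (-z) dy + (-y) dz; grad f = (0, -z, -y)

For a 0-form f, d f = (∂f/∂x) dx + (∂f/∂y) dy + (∂f/∂z) dz. The components of the vector representation are exactly the entries of grad f in Cartesian coordinates:
  ∂f/∂x = 0
  ∂f/∂y = -z
  ∂f/∂z = -y.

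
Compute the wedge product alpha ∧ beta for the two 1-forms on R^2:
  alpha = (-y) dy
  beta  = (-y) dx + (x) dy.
alpha ∧ beta = (-y^2) dx ∧ dy

Distribute the wedge, using dx_i ∧ dx_j = -dx_j ∧ dx_i and dx_i ∧ dx_i = 0. For each pair (i, j) with i < j, the coefficient of dx_i ∧ dx_j in alpha ∧ beta is (alpha_i * beta_j - alpha_j * beta_i). Collecting: alpha ∧ beta = (-y^2) dx ∧ dy.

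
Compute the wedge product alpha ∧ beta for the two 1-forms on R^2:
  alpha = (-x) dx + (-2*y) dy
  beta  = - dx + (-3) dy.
alpha ∧ beta = (3*x - 2*y) dx ∧ dy

Distribute the wedge, using dx_i ∧ dx_j = -dx_j ∧ dx_i and dx_i ∧ dx_i = 0. For each pair (i, j) with i < j, the coefficient of dx_i ∧ dx_j in alpha ∧ beta is (alpha_i * beta_j - alpha_j * beta_i). Collecting: alpha ∧ beta = (3*x - 2*y) dx ∧ dy.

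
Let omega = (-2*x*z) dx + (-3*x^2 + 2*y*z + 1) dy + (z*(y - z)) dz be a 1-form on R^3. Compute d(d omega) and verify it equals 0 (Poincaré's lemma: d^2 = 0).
d(d omega) = 0

Step 1: d omega = sum_{i<j} (∂f_j/∂x_i - ∂f_i/∂x_j) dx_i ∧ dx_j:
  coeff of dx ∧ dy: -6*x
  coeff of dx ∧ dz: 2*x
  coeff of dy ∧ dz: -2*y + z
Step 2: Apply d again to each 2-form coefficient. The only possible 3-form in R^3 is dx ∧ dy ∧ dz, with coefficient
  ∂(coeff of dy∧dz)/∂x - ∂(coeff of dx∧dz)/∂y + ∂(coeff of dx∧dy)/∂z
  = ∂/∂x (-2*y + z) - ∂/∂y (2*x) + ∂/∂z (-6*x).
Each of these terms simplifies to sums of mixed partials that cancel in pairs. The result is 0 (by equality of mixed partials for smooth functions — Schwarz / Clairaut).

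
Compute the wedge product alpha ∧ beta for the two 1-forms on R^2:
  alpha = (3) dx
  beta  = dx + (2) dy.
alpha ∧ beta = (6) dx ∧ dy

Distribute the wedge, using dx_i ∧ dx_j = -dx_j ∧ dx_i and dx_i ∧ dx_i = 0. For each pair (i, j) with i < j, the coefficient of dx_i ∧ dx_j in alpha ∧ beta is (alpha_i * beta_j - alpha_j * beta_i). Collecting: alpha ∧ beta = (6) dx ∧ dy.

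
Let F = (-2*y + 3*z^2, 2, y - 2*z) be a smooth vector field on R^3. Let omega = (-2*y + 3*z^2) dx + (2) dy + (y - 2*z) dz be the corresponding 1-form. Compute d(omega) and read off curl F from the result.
d(omega) = (1) dy ∧ dz + (6*z) dz ∧ dx + (2) dx ∧ dy; curl F = (1, 6*z, 2)

d omega = sum_{i<j} (∂f_j/∂x_i - ∂f_i/∂x_j) dx_i ∧ dx_j. Under the identification (dy ∧ dz, dz ∧ dx, dx ∧ dy) ↔ (e_x, e_y, e_z), the coefficients are exactly the components of curl F. Compute:
  ∂R/∂y - ∂Q/∂z = (1) - (0) = 1
  ∂P/∂z - ∂R/∂x = (6*z) - (0) = 6*z
  ∂Q/∂x - ∂P/∂y = (0) - (-2) = 2.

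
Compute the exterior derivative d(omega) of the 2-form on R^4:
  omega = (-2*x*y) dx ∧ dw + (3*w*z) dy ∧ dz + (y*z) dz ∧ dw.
d(omega) = (2*x) dx ∧ dy ∧ dw + (4*z) dy ∧ dz ∧ dw

For a 2-form omega = sum_{i<j} g_{ij} dx_i ∧ dx_j, the exterior derivative is
  d(omega) = sum_{i<j} d(g_{ij}) ∧ dx_i ∧ dx_j = sum_{i<j, k} (∂g_{ij}/∂x_k) dx_k ∧ dx_i ∧ dx_j.
Expand each term, using dx_k ∧ dx_i ∧ dx_j = sgn(permutation) dx_{(a)} ∧ dx_{(b)} ∧ dx_{(c)} with (a < b < c) sorted:
  d(-2*x*y) includes (∂/∂y)(-2*x*y) dy = (-2*x) dy, which multiplied by dx ∧ dw gives (2*x) dx ∧ dy ∧ dw
  d(3*w*z) includes (∂/∂w)(3*w*z) dw = (3*z) dw, which multiplied by dy ∧ dz gives (3*z) dy ∧ dz ∧ dw
  d(y*z) includes (∂/∂y)(y*z) dy = (z) dy, which multiplied by dz ∧ dw gives (z) dy ∧ dz ∧ dw
Collecting like 3-forms: d(omega) = (2*x) dx ∧ dy ∧ dw + (4*z) dy ∧ dz ∧ dw.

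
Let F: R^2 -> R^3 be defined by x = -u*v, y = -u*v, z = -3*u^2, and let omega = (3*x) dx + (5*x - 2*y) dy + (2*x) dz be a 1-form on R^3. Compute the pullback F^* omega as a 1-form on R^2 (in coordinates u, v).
F^* omega = (6*u*v*(2*u + v)) du + (6*u^2*v) dv

Using F^*(f dg) = (f ∘ F) d(g ∘ F), substitute each coordinate x_i by F_i(u, v) in f_i, and replace dx_i by d F_i = (∂F_i/∂u) du + (∂F_i/∂v) dv.
  For the x component: f_1(F) = -3*u*v; d F_1 = (-v) du + (-u) dv
  For the y component: f_2(F) = -3*u*v; d F_2 = (-v) du + (-u) dv
  For the z component: f_3(F) = -2*u*v; d F_3 = (-6*u) du + (0) dv
Combining and collecting du, dv coefficients:
  coeff of du: 6*u*v*(2*u + v)
  coeff of dv: 6*u^2*v
F^* omega = (6*u*v*(2*u + v)) du + (6*u^2*v) dv.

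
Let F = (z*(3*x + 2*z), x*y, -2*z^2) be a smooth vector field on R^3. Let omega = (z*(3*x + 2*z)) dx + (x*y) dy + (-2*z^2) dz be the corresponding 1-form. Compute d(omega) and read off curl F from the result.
d(omega) = (0) dy ∧ dz + (3*x + 4*z) dz ∧ dx + (y) dx ∧ dy; curl F = (0, 3*x + 4*z, y)

d omega = sum_{i<j} (∂f_j/∂x_i - ∂f_i/∂x_j) dx_i ∧ dx_j. Under the identification (dy ∧ dz, dz ∧ dx, dx ∧ dy) ↔ (e_x, e_y, e_z), the coefficients are exactly the components of curl F. Compute:
  ∂R/∂y - ∂Q/∂z = (0) - (0) = 0
  ∂P/∂z - ∂R/∂x = (3*x + 4*z) - (0) = 3*x + 4*z
  ∂Q/∂x - ∂P/∂y = (y) - (0) = y.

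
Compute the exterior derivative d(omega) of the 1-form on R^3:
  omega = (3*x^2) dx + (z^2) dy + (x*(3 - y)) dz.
d(omega) = (3 - y) dx ∧ dz + (-x - 2*z) dy ∧ dz

For a 1-form omega = sum_i f_i dx_i, the exterior derivative is
  d(omega) = sum_{i < j} (∂f_j/∂x_i - ∂f_i/∂x_j) dx_i ∧ dx_j.
  coefficient of dx ∧ dz: ∂f_3/∂x - ∂f_1/∂z = ∂(x*(3 - y))/∂x - ∂(3*x^2)/∂z = 3 - y
  coefficient of dy ∧ dz: ∂f_3/∂y - ∂f_2/∂z = ∂(x*(3 - y))/∂y - ∂(z^2)/∂z = -x - 2*z
Assembling: d(omega) = (3 - y) dx ∧ dz + (-x - 2*z) dy ∧ dz.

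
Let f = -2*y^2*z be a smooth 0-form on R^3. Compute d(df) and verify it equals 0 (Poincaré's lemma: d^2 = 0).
d(df) = 0

Step 1: df = sum_i (∂f/∂x_i) dx_i = (0) dx + (-4*y*z) dy + (-2*y^2) dz.
Step 2: Apply d again. Using the 1-form formula, the coefficient of dx ∧ dy in d(df) is ∂^2 f/∂x ∂y - ∂^2 f/∂y ∂x = (0) - (0) = 0 (equality of mixed partials for smooth f).
Similarly for dx ∧ dz and dy ∧ dz — all coefficients vanish. So d(df) = 0.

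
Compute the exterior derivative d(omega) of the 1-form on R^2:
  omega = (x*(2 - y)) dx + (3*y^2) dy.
d(omega) = (x) dx ∧ dy

For a 1-form omega = sum_i f_i dx_i, the exterior derivative is
  d(omega) = sum_{i < j} (∂f_j/∂x_i - ∂f_i/∂x_j) dx_i ∧ dx_j.
  coefficient of dx ∧ dy: ∂f_2/∂x - ∂f_1/∂y = ∂(3*y^2)/∂x - ∂(x*(2 - y))/∂y = x
Assembling: d(omega) = (x) dx ∧ dy.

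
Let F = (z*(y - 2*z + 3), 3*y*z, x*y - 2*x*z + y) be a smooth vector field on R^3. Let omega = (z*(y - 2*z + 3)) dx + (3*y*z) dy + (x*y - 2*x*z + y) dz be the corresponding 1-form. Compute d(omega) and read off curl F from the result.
d(omega) = (x - 3*y + 1) dy ∧ dz + (3 - 2*z) dz ∧ dx + (-z) dx ∧ dy; curl F = (x - 3*y + 1, 3 - 2*z, -z)

d omega = sum_{i<j} (∂f_j/∂x_i - ∂f_i/∂x_j) dx_i ∧ dx_j. Under the identification (dy ∧ dz, dz ∧ dx, dx ∧ dy) ↔ (e_x, e_y, e_z), the coefficients are exactly the components of curl F. Compute:
  ∂R/∂y - ∂Q/∂z = (x + 1) - (3*y) = x - 3*y + 1
  ∂P/∂z - ∂R/∂x = (y - 4*z + 3) - (y - 2*z) = 3 - 2*z
  ∂Q/∂x - ∂P/∂y = (0) - (z) = -z.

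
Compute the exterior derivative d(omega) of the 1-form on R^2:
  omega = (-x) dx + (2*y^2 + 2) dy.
d(omega) = 0

For a 1-form omega = sum_i f_i dx_i, the exterior derivative is
  d(omega) = sum_{i < j} (∂f_j/∂x_i - ∂f_i/∂x_j) dx_i ∧ dx_j.

Assembling: d(omega) = 0.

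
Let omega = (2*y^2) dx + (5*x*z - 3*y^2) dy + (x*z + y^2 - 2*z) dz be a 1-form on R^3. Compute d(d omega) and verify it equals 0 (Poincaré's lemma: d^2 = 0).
d(d omega) = 0

Step 1: d omega = sum_{i<j} (∂f_j/∂x_i - ∂f_i/∂x_j) dx_i ∧ dx_j:
  coeff of dx ∧ dy: -4*y + 5*z
  coeff of dx ∧ dz: z
  coeff of dy ∧ dz: -5*x + 2*y
Step 2: Apply d again to each 2-form coefficient. The only possible 3-form in R^3 is dx ∧ dy ∧ dz, with coefficient
  ∂(coeff of dy∧dz)/∂x - ∂(coeff of dx∧dz)/∂y + ∂(coeff of dx∧dy)/∂z
  = ∂/∂x (-5*x + 2*y) - ∂/∂y (z) + ∂/∂z (-4*y + 5*z).
Each of these terms simplifies to sums of mixed partials that cancel in pairs. The result is 0 (by equality of mixed partials for smooth functions — Schwarz / Clairaut).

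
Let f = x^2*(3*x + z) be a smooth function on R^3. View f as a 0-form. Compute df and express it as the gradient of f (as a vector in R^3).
df = (x*(9*x + 2*z)) dx + (0) dy + (x^2) dz; grad f = (x*(9*x + 2*z), 0, x^2)

For a 0-form f, d f = (∂f/∂x) dx + (∂f/∂y) dy + (∂f/∂z) dz. The components of the vector representation are exactly the entries of grad f in Cartesian coordinates:
  ∂f/∂x = x*(9*x + 2*z)
  ∂f/∂y = 0
  ∂f/∂z = x^2.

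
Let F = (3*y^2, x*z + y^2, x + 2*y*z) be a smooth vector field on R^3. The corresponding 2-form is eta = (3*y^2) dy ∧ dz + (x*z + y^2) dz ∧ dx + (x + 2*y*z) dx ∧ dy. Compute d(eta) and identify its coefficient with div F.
d(eta) = (4*y) dx ∧ dy ∧ dz; div F = 4*y

For a 2-form in R^3 of the form above, applying d gives a 3-form with coefficient ∂P/∂x + ∂Q/∂y + ∂R/∂z:
  ∂P/∂x = 0
  ∂Q/∂y = 2*y
  ∂R/∂z = 2*y
Sum = 4*y, which is exactly div F.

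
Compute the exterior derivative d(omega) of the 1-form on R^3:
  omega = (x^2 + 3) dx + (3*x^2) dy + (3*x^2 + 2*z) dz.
d(omega) = (6*x) dx ∧ dy + (6*x) dx ∧ dz

For a 1-form omega = sum_i f_i dx_i, the exterior derivative is
  d(omega) = sum_{i < j} (∂f_j/∂x_i - ∂f_i/∂x_j) dx_i ∧ dx_j.
  coefficient of dx ∧ dy: ∂f_2/∂x - ∂f_1/∂y = ∂(3*x^2)/∂x - ∂(x^2 + 3)/∂y = 6*x
  coefficient of dx ∧ dz: ∂f_3/∂x - ∂f_1/∂z = ∂(3*x^2 + 2*z)/∂x - ∂(x^2 + 3)/∂z = 6*x
Assembling: d(omega) = (6*x) dx ∧ dy + (6*x) dx ∧ dz.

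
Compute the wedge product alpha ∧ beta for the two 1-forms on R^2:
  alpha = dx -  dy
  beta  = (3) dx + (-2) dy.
alpha ∧ beta = (1) dx ∧ dy

Distribute the wedge, using dx_i ∧ dx_j = -dx_j ∧ dx_i and dx_i ∧ dx_i = 0. For each pair (i, j) with i < j, the coefficient of dx_i ∧ dx_j in alpha ∧ beta is (alpha_i * beta_j - alpha_j * beta_i). Collecting: alpha ∧ beta = (1) dx ∧ dy.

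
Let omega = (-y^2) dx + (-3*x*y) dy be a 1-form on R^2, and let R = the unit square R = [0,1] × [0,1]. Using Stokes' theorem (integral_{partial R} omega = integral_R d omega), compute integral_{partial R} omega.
integral_(partial R) omega = -1/2

Stokes: integral_partial_R omega = integral_R d omega with d omega = (∂Q/∂x - ∂P/∂y) dx ∧ dy.
  ∂Q/∂x = -3*y
  ∂P/∂y = -2*y
  integrand = ∂Q/∂x - ∂P/∂y = -y.
Integrating over R: integral_0^1 integral_0^1 (-y) dx dy = -1/2.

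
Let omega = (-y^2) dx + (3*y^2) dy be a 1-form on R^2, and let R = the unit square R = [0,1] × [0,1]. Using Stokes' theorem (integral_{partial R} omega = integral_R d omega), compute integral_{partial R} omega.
integral_(partial R) omega = 1

Stokes: integral_partial_R omega = integral_R d omega with d omega = (∂Q/∂x - ∂P/∂y) dx ∧ dy.
  ∂Q/∂x = 0
  ∂P/∂y = -2*y
  integrand = ∂Q/∂x - ∂P/∂y = 2*y.
Integrating over R: integral_0^1 integral_0^1 (2*y) dx dy = 1.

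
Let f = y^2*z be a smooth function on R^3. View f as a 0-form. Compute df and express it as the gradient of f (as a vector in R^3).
df = (0) dx + (2*y*z) dy + (y^2) dz; grad f = (0, 2*y*z, y^2)

For a 0-form f, d f = (∂f/∂x) dx + (∂f/∂y) dy + (∂f/∂z) dz. The components of the vector representation are exactly the entries of grad f in Cartesian coordinates:
  ∂f/∂x = 0
  ∂f/∂y = 2*y*z
  ∂f/∂z = y^2.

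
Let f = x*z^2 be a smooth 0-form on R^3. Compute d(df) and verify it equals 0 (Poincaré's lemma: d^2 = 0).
d(df) = 0

Step 1: df = sum_i (∂f/∂x_i) dx_i = (z^2) dx + (0) dy + (2*x*z) dz.
Step 2: Apply d again. Using the 1-form formula, the coefficient of dx ∧ dy in d(df) is ∂^2 f/∂x ∂y - ∂^2 f/∂y ∂x = (0) - (0) = 0 (equality of mixed partials for smooth f).
Similarly for dx ∧ dz and dy ∧ dz — all coefficients vanish. So d(df) = 0.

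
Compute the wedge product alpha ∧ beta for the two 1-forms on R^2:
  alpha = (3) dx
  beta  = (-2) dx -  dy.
alpha ∧ beta = (-3) dx ∧ dy

Distribute the wedge, using dx_i ∧ dx_j = -dx_j ∧ dx_i and dx_i ∧ dx_i = 0. For each pair (i, j) with i < j, the coefficient of dx_i ∧ dx_j in alpha ∧ beta is (alpha_i * beta_j - alpha_j * beta_i). Collecting: alpha ∧ beta = (-3) dx ∧ dy.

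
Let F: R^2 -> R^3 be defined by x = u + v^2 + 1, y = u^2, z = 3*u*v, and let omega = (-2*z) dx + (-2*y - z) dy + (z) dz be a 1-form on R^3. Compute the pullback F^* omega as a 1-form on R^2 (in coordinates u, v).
F^* omega = (u*(-4*u^2 - 6*u*v + 9*v^2 - 6*v)) du + (3*u*v*(3*u - 4*v)) dv

Using F^*(f dg) = (f ∘ F) d(g ∘ F), substitute each coordinate x_i by F_i(u, v) in f_i, and replace dx_i by d F_i = (∂F_i/∂u) du + (∂F_i/∂v) dv.
  For the x component: f_1(F) = -6*u*v; d F_1 = (1) du + (2*v) dv
  For the y component: f_2(F) = u*(-2*u - 3*v); d F_2 = (2*u) du + (0) dv
  For the z component: f_3(F) = 3*u*v; d F_3 = (3*v) du + (3*u) dv
Combining and collecting du, dv coefficients:
  coeff of du: u*(-4*u^2 - 6*u*v + 9*v^2 - 6*v)
  coeff of dv: 3*u*v*(3*u - 4*v)
F^* omega = (u*(-4*u^2 - 6*u*v + 9*v^2 - 6*v)) du + (3*u*v*(3*u - 4*v)) dv.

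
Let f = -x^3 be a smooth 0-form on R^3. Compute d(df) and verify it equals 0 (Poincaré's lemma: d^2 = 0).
d(df) = 0

Step 1: df = sum_i (∂f/∂x_i) dx_i = (-3*x^2) dx + (0) dy + (0) dz.
Step 2: Apply d again. Using the 1-form formula, the coefficient of dx ∧ dy in d(df) is ∂^2 f/∂x ∂y - ∂^2 f/∂y ∂x = (0) - (0) = 0 (equality of mixed partials for smooth f).
Similarly for dx ∧ dz and dy ∧ dz — all coefficients vanish. So d(df) = 0.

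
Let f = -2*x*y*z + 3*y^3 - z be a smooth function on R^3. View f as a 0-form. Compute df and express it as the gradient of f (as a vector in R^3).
df = (-2*y*z) dx + (-2*x*z + 9*y^2) dy + (-2*x*y - 1) dz; grad f = (-2*y*z, -2*x*z + 9*y^2, -2*x*y - 1)

For a 0-form f, d f = (∂f/∂x) dx + (∂f/∂y) dy + (∂f/∂z) dz. The components of the vector representation are exactly the entries of grad f in Cartesian coordinates:
  ∂f/∂x = -2*y*z
  ∂f/∂y = -2*x*z + 9*y^2
  ∂f/∂z = -2*x*y - 1.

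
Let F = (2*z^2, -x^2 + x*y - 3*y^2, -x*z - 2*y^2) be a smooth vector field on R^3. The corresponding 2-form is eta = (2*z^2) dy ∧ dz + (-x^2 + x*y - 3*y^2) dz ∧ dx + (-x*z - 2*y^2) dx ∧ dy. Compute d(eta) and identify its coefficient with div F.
d(eta) = (-6*y) dx ∧ dy ∧ dz; div F = -6*y

For a 2-form in R^3 of the form above, applying d gives a 3-form with coefficient ∂P/∂x + ∂Q/∂y + ∂R/∂z:
  ∂P/∂x = 0
  ∂Q/∂y = x - 6*y
  ∂R/∂z = -x
Sum = -6*y, which is exactly div F.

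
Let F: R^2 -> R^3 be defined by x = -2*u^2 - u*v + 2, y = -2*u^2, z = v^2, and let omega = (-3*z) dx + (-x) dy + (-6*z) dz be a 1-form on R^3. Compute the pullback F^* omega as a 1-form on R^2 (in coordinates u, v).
F^* omega = (-8*u^3 - 4*u^2*v + 12*u*v^2 + 8*u + 3*v^3) du + (3*v^2*(u - 4*v)) dv

Using F^*(f dg) = (f ∘ F) d(g ∘ F), substitute each coordinate x_i by F_i(u, v) in f_i, and replace dx_i by d F_i = (∂F_i/∂u) du + (∂F_i/∂v) dv.
  For the x component: f_1(F) = -3*v^2; d F_1 = (-4*u - v) du + (-u) dv
  For the y component: f_2(F) = 2*u^2 + u*v - 2; d F_2 = (-4*u) du + (0) dv
  For the z component: f_3(F) = -6*v^2; d F_3 = (0) du + (2*v) dv
Combining and collecting du, dv coefficients:
  coeff of du: -8*u^3 - 4*u^2*v + 12*u*v^2 + 8*u + 3*v^3
  coeff of dv: 3*v^2*(u - 4*v)
F^* omega = (-8*u^3 - 4*u^2*v + 12*u*v^2 + 8*u + 3*v^3) du + (3*v^2*(u - 4*v)) dv.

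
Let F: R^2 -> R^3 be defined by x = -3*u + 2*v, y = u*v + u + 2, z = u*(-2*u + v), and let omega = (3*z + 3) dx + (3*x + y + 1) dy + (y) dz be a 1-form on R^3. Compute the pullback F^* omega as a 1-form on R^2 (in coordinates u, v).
F^* omega = (-4*u^2*v + 14*u^2 + 2*u*v^2 - 15*u*v - 16*u + 6*v^2 + 11*v - 6) du + (2*u^2*v - 19*u^2 + 12*u*v + 5*u + 6) dv

Using F^*(f dg) = (f ∘ F) d(g ∘ F), substitute each coordinate x_i by F_i(u, v) in f_i, and replace dx_i by d F_i = (∂F_i/∂u) du + (∂F_i/∂v) dv.
  For the x component: f_1(F) = -6*u^2 + 3*u*v + 3; d F_1 = (-3) du + (2) dv
  For the y component: f_2(F) = u*v - 8*u + 6*v + 3; d F_2 = (v + 1) du + (u) dv
  For the z component: f_3(F) = u*v + u + 2; d F_3 = (-4*u + v) du + (u) dv
Combining and collecting du, dv coefficients:
  coeff of du: -4*u^2*v + 14*u^2 + 2*u*v^2 - 15*u*v - 16*u + 6*v^2 + 11*v - 6
  coeff of dv: 2*u^2*v - 19*u^2 + 12*u*v + 5*u + 6
F^* omega = (-4*u^2*v + 14*u^2 + 2*u*v^2 - 15*u*v - 16*u + 6*v^2 + 11*v - 6) du + (2*u^2*v - 19*u^2 + 12*u*v + 5*u + 6) dv.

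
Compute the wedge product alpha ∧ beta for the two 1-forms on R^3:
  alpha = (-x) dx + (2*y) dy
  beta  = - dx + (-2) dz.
alpha ∧ beta = (2*x) dx ∧ dz + (2*y) dx ∧ dy + (-4*y) dy ∧ dz

Distribute the wedge, using dx_i ∧ dx_j = -dx_j ∧ dx_i and dx_i ∧ dx_i = 0. For each pair (i, j) with i < j, the coefficient of dx_i ∧ dx_j in alpha ∧ beta is (alpha_i * beta_j - alpha_j * beta_i). Collecting: alpha ∧ beta = (2*x) dx ∧ dz + (2*y) dx ∧ dy + (-4*y) dy ∧ dz.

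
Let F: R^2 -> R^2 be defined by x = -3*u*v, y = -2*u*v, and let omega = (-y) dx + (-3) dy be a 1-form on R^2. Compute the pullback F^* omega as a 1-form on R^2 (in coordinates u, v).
F^* omega = (6*v*(-u*v + 1)) du + (6*u*(-u*v + 1)) dv

Using F^*(f dg) = (f ∘ F) d(g ∘ F), substitute each coordinate x_i by F_i(u, v) in f_i, and replace dx_i by d F_i = (∂F_i/∂u) du + (∂F_i/∂v) dv.
  For the x component: f_1(F) = 2*u*v; d F_1 = (-3*v) du + (-3*u) dv
  For the y component: f_2(F) = -3; d F_2 = (-2*v) du + (-2*u) dv
Combining and collecting du, dv coefficients:
  coeff of du: 6*v*(-u*v + 1)
  coeff of dv: 6*u*(-u*v + 1)
F^* omega = (6*v*(-u*v + 1)) du + (6*u*(-u*v + 1)) dv.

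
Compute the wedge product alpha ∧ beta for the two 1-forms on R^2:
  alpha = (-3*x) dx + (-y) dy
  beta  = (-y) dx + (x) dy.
alpha ∧ beta = (-3*x^2 - y^2) dx ∧ dy

Distribute the wedge, using dx_i ∧ dx_j = -dx_j ∧ dx_i and dx_i ∧ dx_i = 0. For each pair (i, j) with i < j, the coefficient of dx_i ∧ dx_j in alpha ∧ beta is (alpha_i * beta_j - alpha_j * beta_i). Collecting: alpha ∧ beta = (-3*x^2 - y^2) dx ∧ dy.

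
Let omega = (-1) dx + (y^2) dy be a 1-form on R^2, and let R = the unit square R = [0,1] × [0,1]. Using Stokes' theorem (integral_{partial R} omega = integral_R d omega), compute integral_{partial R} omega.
integral_(partial R) omega = 0

Stokes: integral_partial_R omega = integral_R d omega with d omega = (∂Q/∂x - ∂P/∂y) dx ∧ dy.
  ∂Q/∂x = 0
  ∂P/∂y = 0
  integrand = ∂Q/∂x - ∂P/∂y = 0.
Integrating over R: integral_0^1 integral_0^1 (0) dx dy = 0.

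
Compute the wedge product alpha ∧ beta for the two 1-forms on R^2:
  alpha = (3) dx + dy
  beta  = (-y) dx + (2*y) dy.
alpha ∧ beta = (7*y) dx ∧ dy

Distribute the wedge, using dx_i ∧ dx_j = -dx_j ∧ dx_i and dx_i ∧ dx_i = 0. For each pair (i, j) with i < j, the coefficient of dx_i ∧ dx_j in alpha ∧ beta is (alpha_i * beta_j - alpha_j * beta_i). Collecting: alpha ∧ beta = (7*y) dx ∧ dy.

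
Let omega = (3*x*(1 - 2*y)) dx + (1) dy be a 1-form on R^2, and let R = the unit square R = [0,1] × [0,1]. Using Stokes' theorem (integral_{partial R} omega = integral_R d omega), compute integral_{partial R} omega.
integral_(partial R) omega = 3

Stokes: integral_partial_R omega = integral_R d omega with d omega = (∂Q/∂x - ∂P/∂y) dx ∧ dy.
  ∂Q/∂x = 0
  ∂P/∂y = -6*x
  integrand = ∂Q/∂x - ∂P/∂y = 6*x.
Integrating over R: integral_0^1 integral_0^1 (6*x) dx dy = 3.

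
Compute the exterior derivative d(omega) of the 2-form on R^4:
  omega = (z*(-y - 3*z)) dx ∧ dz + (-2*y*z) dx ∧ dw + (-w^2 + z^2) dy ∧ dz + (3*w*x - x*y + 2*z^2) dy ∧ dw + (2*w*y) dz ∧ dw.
d(omega) = (z) dx ∧ dy ∧ dz + (3*w - y + 2*z) dx ∧ dy ∧ dw + (2*y) dx ∧ dz ∧ dw + (-4*z) dy ∧ dz ∧ dw

For a 2-form omega = sum_{i<j} g_{ij} dx_i ∧ dx_j, the exterior derivative is
  d(omega) = sum_{i<j} d(g_{ij}) ∧ dx_i ∧ dx_j = sum_{i<j, k} (∂g_{ij}/∂x_k) dx_k ∧ dx_i ∧ dx_j.
Expand each term, using dx_k ∧ dx_i ∧ dx_j = sgn(permutation) dx_{(a)} ∧ dx_{(b)} ∧ dx_{(c)} with (a < b < c) sorted:
  d(z*(-y - 3*z)) includes (∂/∂y)(z*(-y - 3*z)) dy = (-z) dy, which multiplied by dx ∧ dz gives (z) dx ∧ dy ∧ dz
  d(-2*y*z) includes (∂/∂y)(-2*y*z) dy = (-2*z) dy, which multiplied by dx ∧ dw gives (2*z) dx ∧ dy ∧ dw
  d(-2*y*z) includes (∂/∂z)(-2*y*z) dz = (-2*y) dz, which multiplied by dx ∧ dw gives (2*y) dx ∧ dz ∧ dw
  d(-w^2 + z^2) includes (∂/∂w)(-w^2 + z^2) dw = (-2*w) dw, which multiplied by dy ∧ dz gives (-2*w) dy ∧ dz ∧ dw
  d(3*w*x - x*y + 2*z^2) includes (∂/∂x)(3*w*x - x*y + 2*z^2) dx = (3*w - y) dx, which multiplied by dy ∧ dw gives (3*w - y) dx ∧ dy ∧ dw
  d(3*w*x - x*y + 2*z^2) includes (∂/∂z)(3*w*x - x*y + 2*z^2) dz = (4*z) dz, which multiplied by dy ∧ dw gives (-4*z) dy ∧ dz ∧ dw
  d(2*w*y) includes (∂/∂y)(2*w*y) dy = (2*w) dy, which multiplied by dz ∧ dw gives (2*w) dy ∧ dz ∧ dw
Collecting like 3-forms: d(omega) = (z) dx ∧ dy ∧ dz + (3*w - y + 2*z) dx ∧ dy ∧ dw + (2*y) dx ∧ dz ∧ dw + (-4*z) dy ∧ dz ∧ dw.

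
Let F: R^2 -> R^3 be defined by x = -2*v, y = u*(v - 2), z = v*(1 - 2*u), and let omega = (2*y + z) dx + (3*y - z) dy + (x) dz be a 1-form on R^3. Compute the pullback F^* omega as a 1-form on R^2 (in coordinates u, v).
F^* omega = (5*u*v^2 - 16*u*v + 12*u + 3*v^2 + 2*v) du + (5*u^2*v - 6*u^2 + 3*u*v + 8*u - 4*v) dv

Using F^*(f dg) = (f ∘ F) d(g ∘ F), substitute each coordinate x_i by F_i(u, v) in f_i, and replace dx_i by d F_i = (∂F_i/∂u) du + (∂F_i/∂v) dv.
  For the x component: f_1(F) = -4*u + v; d F_1 = (0) du + (-2) dv
  For the y component: f_2(F) = 5*u*v - 6*u - v; d F_2 = (v - 2) du + (u) dv
  For the z component: f_3(F) = -2*v; d F_3 = (-2*v) du + (1 - 2*u) dv
Combining and collecting du, dv coefficients:
  coeff of du: 5*u*v^2 - 16*u*v + 12*u + 3*v^2 + 2*v
  coeff of dv: 5*u^2*v - 6*u^2 + 3*u*v + 8*u - 4*v
F^* omega = (5*u*v^2 - 16*u*v + 12*u + 3*v^2 + 2*v) du + (5*u^2*v - 6*u^2 + 3*u*v + 8*u - 4*v) dv.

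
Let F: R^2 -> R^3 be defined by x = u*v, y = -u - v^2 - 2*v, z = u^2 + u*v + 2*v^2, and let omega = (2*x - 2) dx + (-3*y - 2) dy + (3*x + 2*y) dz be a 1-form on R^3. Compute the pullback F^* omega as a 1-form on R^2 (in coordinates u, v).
F^* omega = (6*u^2*v - 4*u^2 + u*v^2 - 10*u*v - 3*u - 2*v^3 - 7*v^2 - 8*v + 2) du + (5*u^2*v - 2*u^2 + 10*u*v^2 - 18*u*v - 8*u - 14*v^3 - 34*v^2 - 8*v + 4) dv

Using F^*(f dg) = (f ∘ F) d(g ∘ F), substitute each coordinate x_i by F_i(u, v) in f_i, and replace dx_i by d F_i = (∂F_i/∂u) du + (∂F_i/∂v) dv.
  For the x component: f_1(F) = 2*u*v - 2; d F_1 = (v) du + (u) dv
  For the y component: f_2(F) = 3*u + 3*v^2 + 6*v - 2; d F_2 = (-1) du + (-2*v - 2) dv
  For the z component: f_3(F) = 3*u*v - 2*u - 2*v^2 - 4*v; d F_3 = (2*u + v) du + (u + 4*v) dv
Combining and collecting du, dv coefficients:
  coeff of du: 6*u^2*v - 4*u^2 + u*v^2 - 10*u*v - 3*u - 2*v^3 - 7*v^2 - 8*v + 2
  coeff of dv: 5*u^2*v - 2*u^2 + 10*u*v^2 - 18*u*v - 8*u - 14*v^3 - 34*v^2 - 8*v + 4
F^* omega = (6*u^2*v - 4*u^2 + u*v^2 - 10*u*v - 3*u - 2*v^3 - 7*v^2 - 8*v + 2) du + (5*u^2*v - 2*u^2 + 10*u*v^2 - 18*u*v - 8*u - 14*v^3 - 34*v^2 - 8*v + 4) dv.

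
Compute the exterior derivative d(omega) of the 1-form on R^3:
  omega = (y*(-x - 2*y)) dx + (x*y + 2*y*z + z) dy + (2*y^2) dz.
d(omega) = (x + 5*y) dx ∧ dy + (2*y - 1) dy ∧ dz

For a 1-form omega = sum_i f_i dx_i, the exterior derivative is
  d(omega) = sum_{i < j} (∂f_j/∂x_i - ∂f_i/∂x_j) dx_i ∧ dx_j.
  coefficient of dx ∧ dy: ∂f_2/∂x - ∂f_1/∂y = ∂(x*y + 2*y*z + z)/∂x - ∂(y*(-x - 2*y))/∂y = x + 5*y
  coefficient of dy ∧ dz: ∂f_3/∂y - ∂f_2/∂z = ∂(2*y^2)/∂y - ∂(x*y + 2*y*z + z)/∂z = 2*y - 1
Assembling: d(omega) = (x + 5*y) dx ∧ dy + (2*y - 1) dy ∧ dz.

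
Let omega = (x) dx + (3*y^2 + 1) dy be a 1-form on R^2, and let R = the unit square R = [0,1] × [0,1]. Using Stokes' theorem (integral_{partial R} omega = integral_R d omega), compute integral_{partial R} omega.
integral_(partial R) omega = 0

Stokes: integral_partial_R omega = integral_R d omega with d omega = (∂Q/∂x - ∂P/∂y) dx ∧ dy.
  ∂Q/∂x = 0
  ∂P/∂y = 0
  integrand = ∂Q/∂x - ∂P/∂y = 0.
Integrating over R: integral_0^1 integral_0^1 (0) dx dy = 0.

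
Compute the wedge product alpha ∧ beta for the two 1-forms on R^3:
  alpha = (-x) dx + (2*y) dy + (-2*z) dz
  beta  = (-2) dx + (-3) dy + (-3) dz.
alpha ∧ beta = (3*x + 4*y) dx ∧ dy + (3*x - 4*z) dx ∧ dz + (-6*y - 6*z) dy ∧ dz

Distribute the wedge, using dx_i ∧ dx_j = -dx_j ∧ dx_i and dx_i ∧ dx_i = 0. For each pair (i, j) with i < j, the coefficient of dx_i ∧ dx_j in alpha ∧ beta is (alpha_i * beta_j - alpha_j * beta_i). Collecting: alpha ∧ beta = (3*x + 4*y) dx ∧ dy + (3*x - 4*z) dx ∧ dz + (-6*y - 6*z) dy ∧ dz.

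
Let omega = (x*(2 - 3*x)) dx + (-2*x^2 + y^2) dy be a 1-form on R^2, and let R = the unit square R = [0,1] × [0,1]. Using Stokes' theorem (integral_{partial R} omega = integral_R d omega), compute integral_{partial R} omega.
integral_(partial R) omega = -2

Stokes: integral_partial_R omega = integral_R d omega with d omega = (∂Q/∂x - ∂P/∂y) dx ∧ dy.
  ∂Q/∂x = -4*x
  ∂P/∂y = 0
  integrand = ∂Q/∂x - ∂P/∂y = -4*x.
Integrating over R: integral_0^1 integral_0^1 (-4*x) dx dy = -2.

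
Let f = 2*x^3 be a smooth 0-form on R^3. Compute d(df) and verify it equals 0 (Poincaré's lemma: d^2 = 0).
d(df) = 0

Step 1: df = sum_i (∂f/∂x_i) dx_i = (6*x^2) dx + (0) dy + (0) dz.
Step 2: Apply d again. Using the 1-form formula, the coefficient of dx ∧ dy in d(df) is ∂^2 f/∂x ∂y - ∂^2 f/∂y ∂x = (0) - (0) = 0 (equality of mixed partials for smooth f).
Similarly for dx ∧ dz and dy ∧ dz — all coefficients vanish. So d(df) = 0.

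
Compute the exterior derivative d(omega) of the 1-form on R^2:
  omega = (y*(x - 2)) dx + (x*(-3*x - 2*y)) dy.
d(omega) = (-7*x - 2*y + 2) dx ∧ dy

For a 1-form omega = sum_i f_i dx_i, the exterior derivative is
  d(omega) = sum_{i < j} (∂f_j/∂x_i - ∂f_i/∂x_j) dx_i ∧ dx_j.
  coefficient of dx ∧ dy: ∂f_2/∂x - ∂f_1/∂y = ∂(x*(-3*x - 2*y))/∂x - ∂(y*(x - 2))/∂y = -7*x - 2*y + 2
Assembling: d(omega) = (-7*x - 2*y + 2) dx ∧ dy.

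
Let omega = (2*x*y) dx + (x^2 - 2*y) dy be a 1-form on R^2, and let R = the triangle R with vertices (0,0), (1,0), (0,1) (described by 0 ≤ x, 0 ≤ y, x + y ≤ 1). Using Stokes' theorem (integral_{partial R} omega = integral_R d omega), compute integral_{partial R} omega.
integral_(partial R) omega = 0

Stokes: integral_partial_R omega = integral_R d omega with d omega = (∂Q/∂x - ∂P/∂y) dx ∧ dy.
  ∂Q/∂x = 2*x
  ∂P/∂y = 2*x
  integrand = ∂Q/∂x - ∂P/∂y = 0.
Integrating over R: integral_0^1 integral_0^{1-x} (0) dy dx = 0.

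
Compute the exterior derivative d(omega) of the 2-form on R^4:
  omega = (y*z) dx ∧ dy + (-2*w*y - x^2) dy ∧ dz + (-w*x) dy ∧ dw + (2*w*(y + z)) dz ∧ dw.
d(omega) = (-2*x + y) dx ∧ dy ∧ dz + (2*w - 2*y) dy ∧ dz ∧ dw + (-w) dx ∧ dy ∧ dw

For a 2-form omega = sum_{i<j} g_{ij} dx_i ∧ dx_j, the exterior derivative is
  d(omega) = sum_{i<j} d(g_{ij}) ∧ dx_i ∧ dx_j = sum_{i<j, k} (∂g_{ij}/∂x_k) dx_k ∧ dx_i ∧ dx_j.
Expand each term, using dx_k ∧ dx_i ∧ dx_j = sgn(permutation) dx_{(a)} ∧ dx_{(b)} ∧ dx_{(c)} with (a < b < c) sorted:
  d(y*z) includes (∂/∂z)(y*z) dz = (y) dz, which multiplied by dx ∧ dy gives (y) dx ∧ dy ∧ dz
  d(-2*w*y - x^2) includes (∂/∂x)(-2*w*y - x^2) dx = (-2*x) dx, which multiplied by dy ∧ dz gives (-2*x) dx ∧ dy ∧ dz
  d(-2*w*y - x^2) includes (∂/∂w)(-2*w*y - x^2) dw = (-2*y) dw, which multiplied by dy ∧ dz gives (-2*y) dy ∧ dz ∧ dw
  d(-w*x) includes (∂/∂x)(-w*x) dx = (-w) dx, which multiplied by dy ∧ dw gives (-w) dx ∧ dy ∧ dw
  d(2*w*(y + z)) includes (∂/∂y)(2*w*(y + z)) dy = (2*w) dy, which multiplied by dz ∧ dw gives (2*w) dy ∧ dz ∧ dw
Collecting like 3-forms: d(omega) = (-2*x + y) dx ∧ dy ∧ dz + (2*w - 2*y) dy ∧ dz ∧ dw + (-w) dx ∧ dy ∧ dw.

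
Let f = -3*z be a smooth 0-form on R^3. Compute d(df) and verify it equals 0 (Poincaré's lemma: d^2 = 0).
d(df) = 0

Step 1: df = sum_i (∂f/∂x_i) dx_i = (0) dx + (0) dy + (-3) dz.
Step 2: Apply d again. Using the 1-form formula, the coefficient of dx ∧ dy in d(df) is ∂^2 f/∂x ∂y - ∂^2 f/∂y ∂x = (0) - (0) = 0 (equality of mixed partials for smooth f).
Similarly for dx ∧ dz and dy ∧ dz — all coefficients vanish. So d(df) = 0.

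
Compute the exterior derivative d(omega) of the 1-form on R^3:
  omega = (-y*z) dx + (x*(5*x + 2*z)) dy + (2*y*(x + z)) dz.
d(omega) = (10*x + 3*z) dx ∧ dy + (3*y) dx ∧ dz + (2*z) dy ∧ dz

For a 1-form omega = sum_i f_i dx_i, the exterior derivative is
  d(omega) = sum_{i < j} (∂f_j/∂x_i - ∂f_i/∂x_j) dx_i ∧ dx_j.
  coefficient of dx ∧ dy: ∂f_2/∂x - ∂f_1/∂y = ∂(x*(5*x + 2*z))/∂x - ∂(-y*z)/∂y = 10*x + 3*z
  coefficient of dx ∧ dz: ∂f_3/∂x - ∂f_1/∂z = ∂(2*y*(x + z))/∂x - ∂(-y*z)/∂z = 3*y
  coefficient of dy ∧ dz: ∂f_3/∂y - ∂f_2/∂z = ∂(2*y*(x + z))/∂y - ∂(x*(5*x + 2*z))/∂z = 2*z
Assembling: d(omega) = (10*x + 3*z) dx ∧ dy + (3*y) dx ∧ dz + (2*z) dy ∧ dz.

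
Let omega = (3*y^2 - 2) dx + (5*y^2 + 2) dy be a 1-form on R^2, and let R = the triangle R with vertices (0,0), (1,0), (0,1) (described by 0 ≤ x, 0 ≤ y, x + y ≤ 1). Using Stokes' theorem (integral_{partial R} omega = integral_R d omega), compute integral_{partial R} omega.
integral_(partial R) omega = -1

Stokes: integral_partial_R omega = integral_R d omega with d omega = (∂Q/∂x - ∂P/∂y) dx ∧ dy.
  ∂Q/∂x = 0
  ∂P/∂y = 6*y
  integrand = ∂Q/∂x - ∂P/∂y = -6*y.
Integrating over R: integral_0^1 integral_0^{1-x} (-6*y) dy dx = -1.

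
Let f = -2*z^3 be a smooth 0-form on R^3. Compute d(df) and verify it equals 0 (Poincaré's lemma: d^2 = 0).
d(df) = 0

Step 1: df = sum_i (∂f/∂x_i) dx_i = (0) dx + (0) dy + (-6*z^2) dz.
Step 2: Apply d again. Using the 1-form formula, the coefficient of dx ∧ dy in d(df) is ∂^2 f/∂x ∂y - ∂^2 f/∂y ∂x = (0) - (0) = 0 (equality of mixed partials for smooth f).
Similarly for dx ∧ dz and dy ∧ dz — all coefficients vanish. So d(df) = 0.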